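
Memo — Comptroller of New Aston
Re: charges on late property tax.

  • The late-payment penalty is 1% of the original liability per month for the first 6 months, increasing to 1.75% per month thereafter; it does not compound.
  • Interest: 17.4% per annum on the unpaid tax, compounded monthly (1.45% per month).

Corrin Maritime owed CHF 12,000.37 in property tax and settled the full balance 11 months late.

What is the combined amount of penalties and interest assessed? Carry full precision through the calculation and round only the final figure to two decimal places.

Penalty, months 1–6: 6 × 1% × CHF 12,000.37 = CHF 720.02…
Penalty, months 7–11: 5 × 1.75% × CHF 12,000.37 = CHF 1,050.03…
Interest: CHF 12,000.37 × ((1 + 0.0145)^11 − 1) = CHF 12,000.37 × 0.1715817… = CHF 2,059.0434…
Penalties + interest = CHF 1,770.0546… + CHF 2,059.0434… = CHF 3,829.10

CHF 3,829.10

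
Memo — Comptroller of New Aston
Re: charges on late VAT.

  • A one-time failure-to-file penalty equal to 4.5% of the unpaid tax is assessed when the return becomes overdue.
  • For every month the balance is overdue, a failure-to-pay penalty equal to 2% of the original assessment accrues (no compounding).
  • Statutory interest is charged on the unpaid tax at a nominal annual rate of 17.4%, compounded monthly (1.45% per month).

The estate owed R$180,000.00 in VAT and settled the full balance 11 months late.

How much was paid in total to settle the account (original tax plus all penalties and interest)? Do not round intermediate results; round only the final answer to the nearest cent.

Failure-to-file penalty: 4.5% × R$180,000.00 = R$8,100.00
Failure-to-pay penalty = 2% × R$180,000.00 × 11 mo = R$39,600.00
Interest: R$180,000.00 × ((1 + 0.0145)^11 − 1) = R$180,000.00 × 0.1715817… = R$30,884.6990…
Total = R$180,000.00 + R$47,700.0000 + R$30,884.6990… = R$258,584.70

R$258,584.70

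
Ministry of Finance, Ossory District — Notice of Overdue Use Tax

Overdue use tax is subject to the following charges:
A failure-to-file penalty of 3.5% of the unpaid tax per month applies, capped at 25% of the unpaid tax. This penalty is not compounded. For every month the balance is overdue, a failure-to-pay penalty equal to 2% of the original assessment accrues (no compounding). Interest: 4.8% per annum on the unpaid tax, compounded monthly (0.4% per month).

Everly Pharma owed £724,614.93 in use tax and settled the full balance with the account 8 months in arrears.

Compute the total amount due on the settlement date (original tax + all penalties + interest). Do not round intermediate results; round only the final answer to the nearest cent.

Failure-to-file: 8 × 3.5% × £724,614.93 = £202,892.18…, capped at 25% × £724,614.93 = £181,153.73…
Failure-to-pay penalty: 8 × 2% × £724,614.93 = £115,938.39…
Interest: £724,614.93 × ((1 + 0.004)^8 − 1) = £724,614.93 × 0.0324516… = £23,514.9153…
Total = £724,614.93 + £297,092.1213 + £23,514.9153… = £1,045,221.97

£1,045,221.97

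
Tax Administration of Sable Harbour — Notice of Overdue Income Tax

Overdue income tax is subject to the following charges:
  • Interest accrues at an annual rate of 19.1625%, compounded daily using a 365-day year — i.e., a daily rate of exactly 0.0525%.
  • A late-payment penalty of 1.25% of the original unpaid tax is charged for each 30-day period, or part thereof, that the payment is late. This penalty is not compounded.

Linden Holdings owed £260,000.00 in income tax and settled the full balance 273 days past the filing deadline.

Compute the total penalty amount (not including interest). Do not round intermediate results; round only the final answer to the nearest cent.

Penalty periods: ⌈273/30⌉ = 10; penalty = 10 × 1.25% × £260,000.00 = £32,500.00

£32,500.00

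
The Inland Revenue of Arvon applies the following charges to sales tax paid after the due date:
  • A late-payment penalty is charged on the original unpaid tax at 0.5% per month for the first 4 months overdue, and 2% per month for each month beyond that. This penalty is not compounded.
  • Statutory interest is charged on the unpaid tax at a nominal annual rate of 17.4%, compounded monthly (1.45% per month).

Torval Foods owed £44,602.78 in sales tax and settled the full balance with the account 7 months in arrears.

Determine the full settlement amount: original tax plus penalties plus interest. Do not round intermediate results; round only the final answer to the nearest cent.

Penalty, months 1–4: 4 × 0.5% × £44,602.78 = £892.06…
Penalty, months 5–7: 3 × 2% × £44,602.78 = £2,676.17…
Interest: £44,602.78 × ((1 + 0.0145)^7 − 1) = £44,602.78 × 0.1060235… = £4,728.9434…
Total = £44,602.78 + £3,568.2224 + £4,728.9434… = £52,899.95

£52,899.95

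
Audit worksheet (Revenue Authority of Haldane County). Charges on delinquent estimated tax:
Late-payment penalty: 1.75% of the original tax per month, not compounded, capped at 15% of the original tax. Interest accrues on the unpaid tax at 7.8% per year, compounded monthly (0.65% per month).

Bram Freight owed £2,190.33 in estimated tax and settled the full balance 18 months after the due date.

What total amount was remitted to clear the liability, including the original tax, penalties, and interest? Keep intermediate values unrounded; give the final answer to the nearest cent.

Penalty (uncapped): 18 × 1.75% × £2,190.33 = £689.95…; cap = 15% × £2,190.33 = £328.55… → penalty = £328.55…
Interest: £2,190.33 × ((1 + 0.0065)^18 − 1) = £2,190.33 × 0.1236939… = £270.9305…
Total = £2,190.33 + £328.5495 + £270.9305… = £2,789.81

£2,789.81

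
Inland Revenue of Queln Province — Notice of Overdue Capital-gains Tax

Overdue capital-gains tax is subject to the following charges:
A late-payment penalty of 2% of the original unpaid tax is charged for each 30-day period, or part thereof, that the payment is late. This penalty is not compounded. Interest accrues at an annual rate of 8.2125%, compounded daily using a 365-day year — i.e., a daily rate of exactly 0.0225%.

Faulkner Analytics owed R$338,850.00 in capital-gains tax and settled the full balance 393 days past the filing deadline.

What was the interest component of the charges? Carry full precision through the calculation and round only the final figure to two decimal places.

R$31,323.79

Interest: R$338,850.00 × ((1 + 0.000225)^393 − 1) = R$338,850.00 × 0.09244145… = R$31,323.7853…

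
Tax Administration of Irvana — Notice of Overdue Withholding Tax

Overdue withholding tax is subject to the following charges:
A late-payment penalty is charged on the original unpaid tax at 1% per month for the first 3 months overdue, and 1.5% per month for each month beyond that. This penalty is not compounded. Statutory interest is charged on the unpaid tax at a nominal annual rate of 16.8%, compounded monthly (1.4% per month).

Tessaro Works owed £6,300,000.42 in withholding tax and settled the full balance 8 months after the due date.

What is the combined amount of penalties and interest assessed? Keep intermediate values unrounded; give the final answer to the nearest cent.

Penalty, months 1–3: 3 × 1% × £6,300,000.42 = £189,000.01…
Penalty, months 4–8: 5 × 1.5% × £6,300,000.42 = £472,500.03…
Interest: £6,300,000.42 × ((1 + 0.014)^8 − 1) = £6,300,000.42 × 0.1176444… = £741,159.6651…
Penalties + interest = £661,500.0441 + £741,159.6651… = £1,402,659.71

£1,402,659.71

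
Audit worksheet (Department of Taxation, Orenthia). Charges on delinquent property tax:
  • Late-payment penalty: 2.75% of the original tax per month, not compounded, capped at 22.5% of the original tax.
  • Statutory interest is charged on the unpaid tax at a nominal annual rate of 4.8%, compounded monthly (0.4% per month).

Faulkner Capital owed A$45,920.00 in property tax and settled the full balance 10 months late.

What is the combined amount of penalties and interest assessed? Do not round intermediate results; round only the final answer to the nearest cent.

Penalty (uncapped): 10 × 2.75% × A$45,920.00 = A$12,628.00; cap = 22.5% × A$45,920.00 = A$10,332.00 → penalty = A$10,332.00
Interest: A$45,920.00 × ((1 + 0.004)^10 − 1) = A$45,920.00 × 0.0407277… = A$1,870.2175…
Penalties + interest = A$10,332.0000 + A$1,870.2175… = A$12,202.22

A$12,202.22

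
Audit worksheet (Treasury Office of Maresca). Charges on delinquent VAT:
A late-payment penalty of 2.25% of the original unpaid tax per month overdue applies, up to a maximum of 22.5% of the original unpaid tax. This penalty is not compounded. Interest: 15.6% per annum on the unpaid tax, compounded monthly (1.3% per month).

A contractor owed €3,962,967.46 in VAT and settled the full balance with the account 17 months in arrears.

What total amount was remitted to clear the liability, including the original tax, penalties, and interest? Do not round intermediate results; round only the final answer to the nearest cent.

€5,827,735.04

Penalty (uncapped): 17 × 2.25% × €3,962,967.46 = €1,515,835.05…; cap = 22.5% × €3,962,967.46 = €891,667.68… → penalty = €891,667.68…
Interest: €3,962,967.46 × ((1 + 0.013)^17 − 1) = €3,962,967.46 × 0.2455483… = €973,099.8979…
Total = €3,962,967.46 + €891,667.6785 + €973,099.8979… = €5,827,735.04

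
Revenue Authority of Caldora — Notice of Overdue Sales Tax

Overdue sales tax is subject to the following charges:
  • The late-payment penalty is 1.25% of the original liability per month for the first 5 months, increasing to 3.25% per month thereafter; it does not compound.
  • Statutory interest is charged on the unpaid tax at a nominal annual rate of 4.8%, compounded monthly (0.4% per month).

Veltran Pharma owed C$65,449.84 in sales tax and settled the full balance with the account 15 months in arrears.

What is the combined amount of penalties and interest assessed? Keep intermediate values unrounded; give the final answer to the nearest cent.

C$29,400.69

Penalty, months 1–5: 5 × 1.25% × C$65,449.84 = C$4,090.62…
Penalty, months 6–15: 10 × 3.25% × C$65,449.84 = C$21,271.20…
Interest: C$65,449.84 × ((1 + 0.004)^15 − 1) = C$65,449.84 × 0.0617095… = C$4,038.8751…
Penalties + interest = C$25,361.8130 + C$4,038.8751… = C$29,400.69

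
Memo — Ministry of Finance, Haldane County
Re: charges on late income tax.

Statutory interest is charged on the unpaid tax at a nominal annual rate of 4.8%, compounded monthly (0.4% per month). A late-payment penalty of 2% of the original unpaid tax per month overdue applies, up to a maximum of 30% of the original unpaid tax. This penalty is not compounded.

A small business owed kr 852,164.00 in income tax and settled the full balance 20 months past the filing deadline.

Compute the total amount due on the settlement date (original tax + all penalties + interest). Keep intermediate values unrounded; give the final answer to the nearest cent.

Penalty (uncapped): 20 × 2% × kr 852,164.00 = kr 340,865.60; cap = 30% × kr 852,164.00 = kr 255,649.20 → penalty = kr 255,649.20
Interest: kr 852,164.00 × ((1 + 0.004)^20 − 1) = kr 852,164.00 × 0.0831142… = kr 70,826.9431…
Total = kr 852,164.00 + kr 255,649.2000 + kr 70,826.9431… = kr 1,178,640.14

kr 1,178,640.14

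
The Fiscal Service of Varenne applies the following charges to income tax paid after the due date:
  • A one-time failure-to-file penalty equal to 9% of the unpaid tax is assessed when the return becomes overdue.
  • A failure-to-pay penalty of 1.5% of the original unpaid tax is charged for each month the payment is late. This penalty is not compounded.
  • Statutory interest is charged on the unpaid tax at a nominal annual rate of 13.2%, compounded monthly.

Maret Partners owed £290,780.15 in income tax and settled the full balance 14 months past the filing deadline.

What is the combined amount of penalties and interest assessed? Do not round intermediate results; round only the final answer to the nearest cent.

Failure-to-file penalty: 9% × £290,780.15 = £26,170.21…
Failure-to-pay penalty = 1.5% × £290,780.15 × 14 mo = £61,063.83…
Interest (13.2%/yr ÷ 12 = 1.1%/month): £290,780.15 × ((1 + 0.011)^14 − 1) = £48,127.1586…
Penalties + interest = £87,234.0450 + £48,127.1586… = £135,361.20

£135,361.20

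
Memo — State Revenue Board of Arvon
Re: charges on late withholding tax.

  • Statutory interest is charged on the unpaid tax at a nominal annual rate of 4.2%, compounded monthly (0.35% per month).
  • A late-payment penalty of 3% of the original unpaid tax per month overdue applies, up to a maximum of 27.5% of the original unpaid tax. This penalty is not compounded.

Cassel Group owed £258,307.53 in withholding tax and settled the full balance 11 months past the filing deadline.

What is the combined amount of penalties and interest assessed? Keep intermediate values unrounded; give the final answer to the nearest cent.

£81,155.29

Penalty (uncapped): 11 × 3% × £258,307.53 = £85,241.48…; cap = 27.5% × £258,307.53 = £71,034.57… → penalty = £71,034.57…
Interest: £258,307.53 × ((1 + 0.0035)^11 − 1) = £258,307.53 × 0.0391809… = £10,120.7148…
Penalties + interest = £71,034.5708… + £10,120.7148… = £81,155.29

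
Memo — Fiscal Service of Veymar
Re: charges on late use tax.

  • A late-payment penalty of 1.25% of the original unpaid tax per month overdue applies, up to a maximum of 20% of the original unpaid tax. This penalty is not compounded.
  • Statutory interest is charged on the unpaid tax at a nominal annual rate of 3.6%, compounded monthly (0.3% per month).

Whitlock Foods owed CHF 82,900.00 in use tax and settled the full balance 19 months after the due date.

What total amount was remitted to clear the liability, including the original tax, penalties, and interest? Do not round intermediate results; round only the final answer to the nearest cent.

CHF 104,335.08

Penalty (uncapped): 19 × 1.25% × CHF 82,900.00 = CHF 19,688.75; cap = 20% × CHF 82,900.00 = CHF 16,580.00 → penalty = CHF 16,580.00
Interest: CHF 82,900.00 × ((1 + 0.003)^19 − 1) = CHF 82,900.00 × 0.0585655… = CHF 4,855.0783…
Total = CHF 82,900.00 + CHF 16,580.0000 + CHF 4,855.0783… = CHF 104,335.08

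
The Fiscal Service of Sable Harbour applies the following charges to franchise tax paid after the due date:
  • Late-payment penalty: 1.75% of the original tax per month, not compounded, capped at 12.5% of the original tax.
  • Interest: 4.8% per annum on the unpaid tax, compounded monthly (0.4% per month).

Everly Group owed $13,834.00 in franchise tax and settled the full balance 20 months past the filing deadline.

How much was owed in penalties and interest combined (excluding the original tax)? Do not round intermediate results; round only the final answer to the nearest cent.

$2,879.05

Penalty (uncapped): 20 × 1.75% × $13,834.00 = $4,841.90; cap = 12.5% × $13,834.00 = $1,729.25 → penalty = $1,729.25
Interest: $13,834.00 × ((1 + 0.004)^20 − 1) = $13,834.00 × 0.0831142… = $1,149.8021…
Penalties + interest = $1,729.2500 + $1,149.8021… = $2,879.05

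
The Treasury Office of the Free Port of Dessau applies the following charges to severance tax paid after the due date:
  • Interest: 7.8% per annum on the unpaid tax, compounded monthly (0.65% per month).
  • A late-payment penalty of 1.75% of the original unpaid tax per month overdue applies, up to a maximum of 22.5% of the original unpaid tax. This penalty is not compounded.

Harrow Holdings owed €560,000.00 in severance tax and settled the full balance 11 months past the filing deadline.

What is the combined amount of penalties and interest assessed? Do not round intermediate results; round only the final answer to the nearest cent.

Penalty: 11 × 1.75% × €560,000.00 = €107,800.00 (below the 22.5% cap of €126,000.00)
Interest: €560,000.00 × ((1 + 0.0065)^11 − 1) = €560,000.00 × 0.0738697… = €41,367.0083…
Penalties + interest = €107,800.0000 + €41,367.0083… = €149,167.01

€149,167.01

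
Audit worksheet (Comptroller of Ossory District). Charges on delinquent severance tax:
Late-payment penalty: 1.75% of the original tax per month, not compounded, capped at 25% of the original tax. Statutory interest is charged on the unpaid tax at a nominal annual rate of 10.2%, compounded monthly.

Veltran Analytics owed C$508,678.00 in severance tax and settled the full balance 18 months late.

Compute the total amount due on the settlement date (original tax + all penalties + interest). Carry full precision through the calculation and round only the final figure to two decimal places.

C$719,561.52

Penalty (uncapped): 18 × 1.75% × C$508,678.00 = C$160,233.57; cap = 25% × C$508,678.00 = C$127,169.50 → penalty = C$127,169.50
Interest (10.2%/yr ÷ 12 = 0.85%/month): C$508,678.00 × ((1 + 0.0085)^18 − 1) = C$83,714.0219…
Total = C$508,678.00 + C$127,169.5000 + C$83,714.0219… = C$719,561.52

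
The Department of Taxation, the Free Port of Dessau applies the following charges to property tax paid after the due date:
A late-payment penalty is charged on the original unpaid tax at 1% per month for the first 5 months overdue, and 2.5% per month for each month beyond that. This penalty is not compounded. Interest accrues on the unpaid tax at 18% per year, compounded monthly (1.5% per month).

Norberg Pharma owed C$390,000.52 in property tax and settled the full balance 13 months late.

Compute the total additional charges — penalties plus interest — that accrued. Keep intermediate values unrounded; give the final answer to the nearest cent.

C$180,785.69

Penalty, months 1–5: 5 × 1% × C$390,000.52 = C$19,500.03…
Penalty, months 6–13: 8 × 2.5% × C$390,000.52 = C$78,000.10…
Interest: C$390,000.52 × ((1 + 0.015)^13 − 1) = C$390,000.52 × 0.2135524… = C$83,285.5642…
Penalties + interest = C$97,500.1300 + C$83,285.5642… = C$180,785.69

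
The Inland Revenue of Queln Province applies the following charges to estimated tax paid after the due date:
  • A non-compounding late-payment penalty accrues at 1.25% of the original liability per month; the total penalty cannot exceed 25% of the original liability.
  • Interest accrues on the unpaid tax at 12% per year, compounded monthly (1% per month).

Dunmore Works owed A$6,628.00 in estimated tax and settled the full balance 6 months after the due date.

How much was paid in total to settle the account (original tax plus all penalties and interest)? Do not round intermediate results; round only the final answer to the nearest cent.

A$7,532.86

Penalty: 6 × 1.25% × A$6,628.00 = A$497.10 (below the 25% cap of A$1,657.00)
Interest: A$6,628.00 × ((1 + 0.01)^6 − 1) = A$6,628.00 × 0.0615202… = A$407.7556…
Total = A$6,628.00 + A$497.1000 + A$407.7556… = A$7,532.86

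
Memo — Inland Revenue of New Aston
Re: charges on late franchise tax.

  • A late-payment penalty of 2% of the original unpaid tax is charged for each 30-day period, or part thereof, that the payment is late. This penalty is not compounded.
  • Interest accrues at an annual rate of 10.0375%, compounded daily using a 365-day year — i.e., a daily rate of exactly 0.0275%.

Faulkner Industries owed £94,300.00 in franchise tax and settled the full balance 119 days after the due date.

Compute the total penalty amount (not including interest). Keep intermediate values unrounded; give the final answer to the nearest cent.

Penalty periods: ⌈119/30⌉ = 4; penalty = 4 × 2% × £94,300.00 = £7,544.00

£7,544.00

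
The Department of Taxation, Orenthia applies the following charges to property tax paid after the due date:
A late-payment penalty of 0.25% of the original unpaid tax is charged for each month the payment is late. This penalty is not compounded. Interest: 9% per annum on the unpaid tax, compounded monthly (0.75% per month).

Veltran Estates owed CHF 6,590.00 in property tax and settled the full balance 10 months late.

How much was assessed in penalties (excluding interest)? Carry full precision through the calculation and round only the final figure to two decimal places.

CHF 164.75

Late-payment penalty = 0.25% × CHF 6,590.00 × 10 mo = CHF 164.75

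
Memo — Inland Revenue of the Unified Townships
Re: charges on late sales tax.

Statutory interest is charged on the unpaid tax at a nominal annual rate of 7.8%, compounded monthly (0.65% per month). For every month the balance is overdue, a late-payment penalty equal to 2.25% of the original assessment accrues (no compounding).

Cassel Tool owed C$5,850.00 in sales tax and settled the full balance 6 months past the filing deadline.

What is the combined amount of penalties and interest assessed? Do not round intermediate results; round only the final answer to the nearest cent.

Late-payment penalty = 2.25% × C$5,850.00 × 6 mo = C$789.75
Interest: C$5,850.00 × ((1 + 0.0065)^6 − 1) = C$5,850.00 × 0.0396393… = C$231.8897…
Penalties + interest = C$789.7500 + C$231.8897… = C$1,021.64

C$1,021.64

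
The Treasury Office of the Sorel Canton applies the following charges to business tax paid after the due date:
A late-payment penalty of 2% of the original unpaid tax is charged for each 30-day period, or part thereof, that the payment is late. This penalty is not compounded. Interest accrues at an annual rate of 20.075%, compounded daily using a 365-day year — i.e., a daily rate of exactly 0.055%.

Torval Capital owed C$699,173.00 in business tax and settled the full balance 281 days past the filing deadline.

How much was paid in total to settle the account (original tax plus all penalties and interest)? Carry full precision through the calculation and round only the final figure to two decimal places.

C$955,827.56

Penalty periods: ⌈281/30⌉ = 10; penalty = 10 × 2% × C$699,173.00 = C$139,834.60
Interest: C$699,173.00 × ((1 + 0.00055)^281 − 1) = C$699,173.00 × 0.16708305… = C$116,819.9558…
Total = C$699,173.00 + C$139,834.6000 + C$116,819.9558… = C$955,827.56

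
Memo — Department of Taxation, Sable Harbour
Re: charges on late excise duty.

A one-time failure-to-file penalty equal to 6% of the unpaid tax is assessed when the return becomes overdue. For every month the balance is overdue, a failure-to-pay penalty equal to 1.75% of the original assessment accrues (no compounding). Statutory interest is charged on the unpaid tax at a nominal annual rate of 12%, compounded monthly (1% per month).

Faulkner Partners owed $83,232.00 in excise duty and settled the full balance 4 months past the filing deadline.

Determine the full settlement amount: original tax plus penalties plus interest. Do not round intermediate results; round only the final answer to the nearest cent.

$97,431.71

Failure-to-file penalty: 6% × $83,232.00 = $4,993.92
Failure-to-pay penalty = 1.75% × $83,232.00 × 4 mo = $5,826.24
Interest: $83,232.00 × ((1 + 0.01)^4 − 1) = $83,232.00 × 0.0406040… = $3,379.5530…
Total = $83,232.00 + $10,820.1600 + $3,379.5530… = $97,431.71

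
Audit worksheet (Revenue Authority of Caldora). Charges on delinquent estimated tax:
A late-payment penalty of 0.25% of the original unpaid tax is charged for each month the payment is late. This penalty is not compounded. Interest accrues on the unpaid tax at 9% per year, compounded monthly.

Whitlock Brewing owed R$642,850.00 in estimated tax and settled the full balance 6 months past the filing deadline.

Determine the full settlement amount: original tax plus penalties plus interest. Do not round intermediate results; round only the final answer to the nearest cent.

Late-payment penalty: 6 × 0.25% × R$642,850.00 = R$9,642.75
Interest (9%/yr ÷ 12 = 0.75%/month): R$642,850.00 × ((1 + 0.0075)^6 − 1) = R$29,476.1093…
Total = R$642,850.00 + R$9,642.7500 + R$29,476.1093… = R$681,968.86

R$681,968.86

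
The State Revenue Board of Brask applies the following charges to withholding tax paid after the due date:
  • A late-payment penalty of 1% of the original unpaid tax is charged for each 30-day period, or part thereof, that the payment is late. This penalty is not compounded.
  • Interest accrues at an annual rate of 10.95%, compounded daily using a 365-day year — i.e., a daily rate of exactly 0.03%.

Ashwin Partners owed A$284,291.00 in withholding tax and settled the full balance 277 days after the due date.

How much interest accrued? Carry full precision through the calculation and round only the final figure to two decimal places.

Interest: A$284,291.00 × ((1 + 0.0003)^277 − 1) = A$284,291.00 × 0.08663693… = A$24,630.0983…

A$24,630.10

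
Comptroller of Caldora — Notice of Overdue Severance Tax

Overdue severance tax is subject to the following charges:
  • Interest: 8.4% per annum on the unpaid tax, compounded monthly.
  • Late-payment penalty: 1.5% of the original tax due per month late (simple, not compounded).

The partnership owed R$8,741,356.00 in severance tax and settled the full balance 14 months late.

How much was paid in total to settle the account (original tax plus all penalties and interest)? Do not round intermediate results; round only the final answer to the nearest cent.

R$11,473,784.04

Late-payment penalty = 1.5% × R$8,741,356.00 × 14 mo = R$1,835,684.76
Interest (8.4%/yr ÷ 12 = 0.7%/month): R$8,741,356.00 × ((1 + 0.007)^14 − 1) = R$896,743.2764…
Total = R$8,741,356.00 + R$1,835,684.7600 + R$896,743.2764… = R$11,473,784.04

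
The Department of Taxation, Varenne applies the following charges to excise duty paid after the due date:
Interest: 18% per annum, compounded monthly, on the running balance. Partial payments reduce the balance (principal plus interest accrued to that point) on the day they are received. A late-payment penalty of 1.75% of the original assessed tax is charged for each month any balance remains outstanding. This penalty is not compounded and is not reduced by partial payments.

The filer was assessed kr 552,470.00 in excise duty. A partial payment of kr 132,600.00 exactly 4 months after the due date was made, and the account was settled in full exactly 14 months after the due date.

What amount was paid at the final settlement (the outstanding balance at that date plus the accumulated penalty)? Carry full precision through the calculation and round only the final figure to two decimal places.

kr 661,975.53

Monthly rate = 18% ÷ 12 = 1.5%
Balance at month 4: kr 552,470.0000 × (1 + 0.015)^4 = kr 586,371.5208…
After kr 132,600.00 payment: kr 586,371.5208… − kr 132,600.00 = kr 453,771.5208…
Balance at month 14: kr 453,771.5208… × (1 + 0.015)^10 = kr 526,620.3751…
Penalty: 14 × 1.75% × kr 552,470.00 = kr 135,355.15
Final settlement = outstanding balance + penalty = kr 526,620.3751… + kr 135,355.15 = kr 661,975.53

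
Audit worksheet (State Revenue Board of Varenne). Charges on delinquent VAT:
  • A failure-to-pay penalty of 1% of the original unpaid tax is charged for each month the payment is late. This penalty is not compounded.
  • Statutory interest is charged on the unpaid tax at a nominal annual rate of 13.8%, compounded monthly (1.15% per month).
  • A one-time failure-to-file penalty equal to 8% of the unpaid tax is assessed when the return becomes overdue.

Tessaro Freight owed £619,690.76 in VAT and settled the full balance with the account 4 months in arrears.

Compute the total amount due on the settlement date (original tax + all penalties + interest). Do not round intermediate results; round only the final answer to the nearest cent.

£723,054.93

Failure-to-file penalty: 8% × £619,690.76 = £49,575.26…
Failure-to-pay penalty = 1% × £619,690.76 × 4 mo = £24,787.63…
Interest: £619,690.76 × ((1 + 0.0115)^4 − 1) = £619,690.76 × 0.0467996… = £29,001.2803…
Total = £619,690.76 + £74,362.8912 + £29,001.2803… = £723,054.93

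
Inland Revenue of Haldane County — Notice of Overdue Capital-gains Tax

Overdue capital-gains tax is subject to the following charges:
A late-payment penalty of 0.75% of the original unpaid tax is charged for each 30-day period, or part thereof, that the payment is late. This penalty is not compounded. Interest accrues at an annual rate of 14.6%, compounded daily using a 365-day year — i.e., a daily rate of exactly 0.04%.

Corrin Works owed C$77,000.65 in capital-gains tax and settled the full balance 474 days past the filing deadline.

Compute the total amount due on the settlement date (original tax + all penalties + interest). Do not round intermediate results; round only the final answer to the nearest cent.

Penalty periods: ⌈474/30⌉ = 16; penalty = 16 × 0.75% × C$77,000.65 = C$9,240.08…
Interest: C$77,000.65 × ((1 + 0.0004)^474 − 1) = C$77,000.65 × 0.20872017… = C$16,071.5889…
Total = C$77,000.65 + C$9,240.0780 + C$16,071.5889… = C$102,312.32

C$102,312.32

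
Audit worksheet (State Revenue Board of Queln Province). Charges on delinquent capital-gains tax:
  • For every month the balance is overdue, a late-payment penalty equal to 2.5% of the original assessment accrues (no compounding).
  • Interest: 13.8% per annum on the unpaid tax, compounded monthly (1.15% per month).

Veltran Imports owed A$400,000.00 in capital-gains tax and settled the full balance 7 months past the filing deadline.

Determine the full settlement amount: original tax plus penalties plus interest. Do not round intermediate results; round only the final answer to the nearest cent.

A$503,332.44

Late-payment penalty = 2.5% × A$400,000.00 × 7 mo = A$70,000.00
Interest: A$400,000.00 × ((1 + 0.0115)^7 − 1) = A$400,000.00 × 0.0833311… = A$33,332.4388…
Total = A$400,000.00 + A$70,000.0000 + A$33,332.4388… = A$503,332.44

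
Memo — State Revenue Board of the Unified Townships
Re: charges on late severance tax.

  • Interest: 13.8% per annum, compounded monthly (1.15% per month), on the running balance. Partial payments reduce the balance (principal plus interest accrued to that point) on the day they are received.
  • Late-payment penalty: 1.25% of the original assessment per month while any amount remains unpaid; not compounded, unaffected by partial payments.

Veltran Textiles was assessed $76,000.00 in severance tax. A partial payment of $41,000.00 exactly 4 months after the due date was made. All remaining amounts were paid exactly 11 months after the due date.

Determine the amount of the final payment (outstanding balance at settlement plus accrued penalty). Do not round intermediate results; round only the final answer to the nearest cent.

Balance at month 4: $76,000.0000 × (1 + 0.0115)^4 = $79,556.7697…
After $41,000.00 payment: $79,556.7697… − $41,000.00 = $38,556.7697…
Balance at month 11: $38,556.7697… × (1 + 0.0115)^7 = $41,769.7476…
Penalty: 11 × 1.25% × $76,000.00 = $10,450.00
Final settlement = outstanding balance + penalty = $41,769.7476… + $10,450.00 = $52,219.75

$52,219.75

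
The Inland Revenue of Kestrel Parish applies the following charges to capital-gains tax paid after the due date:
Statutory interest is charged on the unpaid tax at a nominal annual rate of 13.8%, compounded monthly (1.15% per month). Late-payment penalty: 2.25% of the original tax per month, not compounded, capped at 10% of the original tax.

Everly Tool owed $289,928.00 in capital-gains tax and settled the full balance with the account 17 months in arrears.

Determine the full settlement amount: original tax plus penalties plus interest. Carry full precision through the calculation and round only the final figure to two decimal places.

Penalty (uncapped): 17 × 2.25% × $289,928.00 = $110,897.46; cap = 10% × $289,928.00 = $28,992.80 → penalty = $28,992.80
Interest: $289,928.00 × ((1 + 0.0115)^17 − 1) = $289,928.00 × 0.2145631… = $62,207.8490…
Total = $289,928.00 + $28,992.8000 + $62,207.8490… = $381,128.65

$381,128.65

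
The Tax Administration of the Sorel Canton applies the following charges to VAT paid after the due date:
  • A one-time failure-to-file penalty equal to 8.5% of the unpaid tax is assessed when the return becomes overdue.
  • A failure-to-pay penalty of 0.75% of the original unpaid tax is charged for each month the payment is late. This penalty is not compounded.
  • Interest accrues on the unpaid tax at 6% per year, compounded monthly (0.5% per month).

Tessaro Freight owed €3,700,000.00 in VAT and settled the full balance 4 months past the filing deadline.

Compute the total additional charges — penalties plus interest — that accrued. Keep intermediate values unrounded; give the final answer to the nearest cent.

€500,056.85

Failure-to-file penalty: 8.5% × €3,700,000.00 = €314,500.00
Failure-to-pay penalty: 4 × 0.75% × €3,700,000.00 = €111,000.00
Interest: €3,700,000.00 × ((1 + 0.005)^4 − 1) = €3,700,000.00 × 0.0201505… = €74,556.8523…
Penalties + interest = €425,500.0000 + €74,556.8523… = €500,056.85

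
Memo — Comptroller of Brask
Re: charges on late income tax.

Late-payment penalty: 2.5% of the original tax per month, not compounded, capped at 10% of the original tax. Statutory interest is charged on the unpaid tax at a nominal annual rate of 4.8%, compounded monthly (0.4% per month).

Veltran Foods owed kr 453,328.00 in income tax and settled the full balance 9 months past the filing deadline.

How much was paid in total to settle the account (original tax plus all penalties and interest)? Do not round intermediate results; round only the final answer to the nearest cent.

kr 515,244.18

Penalty (uncapped): 9 × 2.5% × kr 453,328.00 = kr 101,998.80; cap = 10% × kr 453,328.00 = kr 45,332.80 → penalty = kr 45,332.80
Interest: kr 453,328.00 × ((1 + 0.004)^9 − 1) = kr 453,328.00 × 0.0365814… = kr 16,583.3767…
Total = kr 453,328.00 + kr 45,332.8000 + kr 16,583.3767… = kr 515,244.18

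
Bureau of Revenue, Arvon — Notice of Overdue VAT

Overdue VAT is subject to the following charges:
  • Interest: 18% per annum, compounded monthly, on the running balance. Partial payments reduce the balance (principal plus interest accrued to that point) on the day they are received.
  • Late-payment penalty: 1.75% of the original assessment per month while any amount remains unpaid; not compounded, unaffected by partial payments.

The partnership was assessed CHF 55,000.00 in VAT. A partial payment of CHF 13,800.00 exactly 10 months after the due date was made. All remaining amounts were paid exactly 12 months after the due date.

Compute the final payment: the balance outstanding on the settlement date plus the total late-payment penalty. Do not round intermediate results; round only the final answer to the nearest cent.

CHF 63,091.89

Monthly rate = 18% ÷ 12 = 1.5%
Balance at month 10: CHF 55,000.0000 × (1 + 0.015)^10 = CHF 63,829.7454…
After CHF 13,800.00 payment: CHF 63,829.7454… − CHF 13,800.00 = CHF 50,029.7454…
Balance at month 12: CHF 50,029.7454… × (1 + 0.015)^2 = CHF 51,541.8944…
Penalty: 12 × 1.75% × CHF 55,000.00 = CHF 11,550.00
Final settlement = outstanding balance + penalty = CHF 51,541.8944… + CHF 11,550.00 = CHF 63,091.89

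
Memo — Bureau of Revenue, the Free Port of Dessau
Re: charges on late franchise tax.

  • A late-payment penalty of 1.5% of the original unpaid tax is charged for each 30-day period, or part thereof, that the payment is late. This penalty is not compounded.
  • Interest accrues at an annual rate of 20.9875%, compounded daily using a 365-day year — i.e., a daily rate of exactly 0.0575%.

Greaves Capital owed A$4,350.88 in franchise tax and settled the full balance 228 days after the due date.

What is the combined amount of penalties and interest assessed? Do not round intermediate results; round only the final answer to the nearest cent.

Penalty periods: ⌈228/30⌉ = 8; penalty = 8 × 1.5% × A$4,350.88 = A$522.11…
Interest: A$4,350.88 × ((1 + 0.000575)^228 − 1) = A$4,350.88 × 0.14003883… = A$609.2921…
Penalties + interest = A$522.1056 + A$609.2921… = A$1,131.40

A$1,131.40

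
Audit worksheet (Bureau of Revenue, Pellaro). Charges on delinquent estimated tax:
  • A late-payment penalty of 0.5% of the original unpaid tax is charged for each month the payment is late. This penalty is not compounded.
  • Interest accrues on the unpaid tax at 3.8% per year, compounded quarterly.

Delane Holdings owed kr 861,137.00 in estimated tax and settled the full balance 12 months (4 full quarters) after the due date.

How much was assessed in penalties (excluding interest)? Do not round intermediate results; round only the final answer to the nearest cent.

kr 51,668.22

Late-payment penalty: 12 × 0.5% × kr 861,137.00 = kr 51,668.22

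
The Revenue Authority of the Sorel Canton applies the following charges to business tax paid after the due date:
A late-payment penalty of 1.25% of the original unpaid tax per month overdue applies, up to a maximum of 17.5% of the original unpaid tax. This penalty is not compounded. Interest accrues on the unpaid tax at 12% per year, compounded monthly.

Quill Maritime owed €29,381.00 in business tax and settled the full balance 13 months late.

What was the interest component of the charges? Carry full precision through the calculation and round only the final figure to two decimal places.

Interest (12%/yr ÷ 12 = 1%/month): €29,381.00 × ((1 + 0.01)^13 − 1) = €4,057.3187…

€4,057.32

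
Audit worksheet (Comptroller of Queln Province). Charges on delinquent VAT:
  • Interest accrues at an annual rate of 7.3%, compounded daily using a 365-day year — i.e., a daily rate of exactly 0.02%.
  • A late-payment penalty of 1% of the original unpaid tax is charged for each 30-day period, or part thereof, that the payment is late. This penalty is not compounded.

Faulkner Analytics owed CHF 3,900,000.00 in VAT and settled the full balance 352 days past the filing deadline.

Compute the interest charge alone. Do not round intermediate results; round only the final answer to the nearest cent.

CHF 284,425.90

Interest: CHF 3,900,000.00 × ((1 + 0.0002)^352 − 1) = CHF 3,900,000.00 × 0.07292972… = CHF 284,425.8998…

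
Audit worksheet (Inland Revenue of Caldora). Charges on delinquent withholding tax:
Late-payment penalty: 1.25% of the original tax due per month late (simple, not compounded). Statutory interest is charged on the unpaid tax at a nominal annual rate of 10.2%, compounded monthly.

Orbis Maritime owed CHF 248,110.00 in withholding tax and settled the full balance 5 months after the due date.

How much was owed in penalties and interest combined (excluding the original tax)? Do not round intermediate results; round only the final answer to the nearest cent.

CHF 26,232.34

Late-payment penalty = 1.25% × CHF 248,110.00 × 5 mo = CHF 15,506.88…
Interest (10.2%/yr ÷ 12 = 0.85%/month): CHF 248,110.00 × ((1 + 0.0085)^5 − 1) = CHF 10,725.4647…
Penalties + interest = CHF 15,506.8750 + CHF 10,725.4647… = CHF 26,232.34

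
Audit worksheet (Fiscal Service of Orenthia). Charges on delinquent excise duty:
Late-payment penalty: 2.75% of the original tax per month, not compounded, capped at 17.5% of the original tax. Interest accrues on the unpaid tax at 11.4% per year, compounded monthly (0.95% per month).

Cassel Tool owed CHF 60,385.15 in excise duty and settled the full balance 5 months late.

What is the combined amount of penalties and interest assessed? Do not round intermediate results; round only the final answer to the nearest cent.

CHF 11,226.27

Penalty: 5 × 2.75% × CHF 60,385.15 = CHF 8,302.96… (below the 17.5% cap of CHF 10,567.40…)
Interest: CHF 60,385.15 × ((1 + 0.0095)^5 − 1) = CHF 60,385.15 × 0.0484111… = CHF 2,923.3124…
Penalties + interest = CHF 8,302.9581… + CHF 2,923.3124… = CHF 11,226.27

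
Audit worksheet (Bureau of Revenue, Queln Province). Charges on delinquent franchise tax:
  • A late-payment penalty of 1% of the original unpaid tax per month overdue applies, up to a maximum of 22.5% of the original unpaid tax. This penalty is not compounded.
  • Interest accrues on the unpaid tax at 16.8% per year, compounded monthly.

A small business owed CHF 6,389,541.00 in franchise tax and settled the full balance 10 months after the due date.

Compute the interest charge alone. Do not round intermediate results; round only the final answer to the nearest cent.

CHF 953,047.86

Interest (16.8%/yr ÷ 12 = 1.4%/month): CHF 6,389,541.00 × ((1 + 0.014)^10 − 1) = CHF 953,047.8626…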